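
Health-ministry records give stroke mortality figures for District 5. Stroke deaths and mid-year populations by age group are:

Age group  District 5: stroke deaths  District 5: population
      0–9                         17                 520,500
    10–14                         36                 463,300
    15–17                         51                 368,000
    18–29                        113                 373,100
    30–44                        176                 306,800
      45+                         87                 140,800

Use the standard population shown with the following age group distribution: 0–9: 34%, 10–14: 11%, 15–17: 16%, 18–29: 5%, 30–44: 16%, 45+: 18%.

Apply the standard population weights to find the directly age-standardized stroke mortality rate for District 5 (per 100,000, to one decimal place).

Age-specific rates per 100,000 for District 5: 3.27, 7.77, 13.86, 30.29, 57.37, 61.79.
Standard weights: 0.34, 0.11, 0.16, 0.05, 0.16, 0.18.
Standardized rate: 0.3400×3.27 + 0.1100×7.77 + 0.1600×13.86 + 0.0500×30.29 + 0.1600×57.37 + 0.1800×61.79 = 25.9977 per 100,000.

26.0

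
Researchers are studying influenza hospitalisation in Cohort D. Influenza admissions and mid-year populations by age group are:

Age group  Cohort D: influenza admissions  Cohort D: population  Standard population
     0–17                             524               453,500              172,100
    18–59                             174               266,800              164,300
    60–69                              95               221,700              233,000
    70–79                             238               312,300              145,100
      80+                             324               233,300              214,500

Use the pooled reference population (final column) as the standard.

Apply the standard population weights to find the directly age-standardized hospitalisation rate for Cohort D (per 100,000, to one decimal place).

Age-specific rates per 100,000 for Cohort D: 115.55, 65.22, 42.85, 76.21, 138.88.
Standard total = 929,000; weights = 0.1853, 0.1769, 0.2508, 0.1562, 0.2309.
Standardized rate: 0.1853×115.55 + 0.1769×65.22 + 0.2508×42.85 + 0.1562×76.21 + 0.2309×138.88 = 87.6554 per 100,000.

87.7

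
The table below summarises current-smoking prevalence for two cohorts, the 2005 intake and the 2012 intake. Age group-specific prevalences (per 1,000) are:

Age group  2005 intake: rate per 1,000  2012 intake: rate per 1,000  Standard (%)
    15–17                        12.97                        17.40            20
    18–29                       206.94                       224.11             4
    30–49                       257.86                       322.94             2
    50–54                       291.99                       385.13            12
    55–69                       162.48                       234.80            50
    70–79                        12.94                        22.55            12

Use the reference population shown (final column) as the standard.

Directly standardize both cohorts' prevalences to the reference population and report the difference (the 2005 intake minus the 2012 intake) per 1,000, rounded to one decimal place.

Standard weights: 0.20, 0.04, 0.02, 0.12, 0.50, 0.12.
The 2005 intake: 0.2000×12.97 + 0.0400×206.94 + 0.0200×257.86 + 0.1200×291.99 + 0.5000×162.48 + 0.1200×12.94 = 133.8604 per 1,000.
The 2012 intake: 0.2000×17.40 + 0.0400×224.11 + 0.0200×322.94 + 0.1200×385.13 + 0.5000×234.80 + 0.1200×22.55 = 185.2248 per 1,000.
Difference = 133.8604 − 185.2248 = -51.3644.

-51.4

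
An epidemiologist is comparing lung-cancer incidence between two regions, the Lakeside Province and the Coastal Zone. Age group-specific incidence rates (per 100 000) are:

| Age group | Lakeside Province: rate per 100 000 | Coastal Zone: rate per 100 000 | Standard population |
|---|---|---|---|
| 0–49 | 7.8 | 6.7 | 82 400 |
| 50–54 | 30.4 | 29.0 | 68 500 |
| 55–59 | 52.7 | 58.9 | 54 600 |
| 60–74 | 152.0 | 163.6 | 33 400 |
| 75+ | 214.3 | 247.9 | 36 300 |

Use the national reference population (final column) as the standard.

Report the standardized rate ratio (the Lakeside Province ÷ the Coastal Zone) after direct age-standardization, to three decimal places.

Standard total = 275 200; weights = 0.2994, 0.2489, 0.1984, 0.1214, 0.1319.
The Lakeside Province: 0.2994×7.8 + 0.2489×30.4 + 0.1984×52.7 + 0.1214×152.0 + 0.1319×214.3 = 67.0728 per 100 000.
The Coastal Zone: 0.2994×6.7 + 0.2489×29.0 + 0.1984×58.9 + 0.1214×163.6 + 0.1319×247.9 = 73.4649 per 100 000.
Ratio = 67.0728 ÷ 73.4649 = 0.91299.

0.913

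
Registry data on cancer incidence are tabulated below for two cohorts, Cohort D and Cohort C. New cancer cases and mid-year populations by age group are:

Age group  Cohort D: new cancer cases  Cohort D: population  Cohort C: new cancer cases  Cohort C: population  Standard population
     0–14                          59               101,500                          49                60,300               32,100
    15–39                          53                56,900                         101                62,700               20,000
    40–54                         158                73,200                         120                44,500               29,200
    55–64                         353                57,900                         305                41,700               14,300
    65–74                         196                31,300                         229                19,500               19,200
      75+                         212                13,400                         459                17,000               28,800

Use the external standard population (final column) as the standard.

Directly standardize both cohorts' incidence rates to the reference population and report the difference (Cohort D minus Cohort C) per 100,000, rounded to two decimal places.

Age-specific rates per 100,000 for Cohort D: 58.13, 93.15, 215.85, 609.67, 626.20, 1582.09.
For Cohort C: 81.26, 161.08, 269.66, 731.41, 1174.36, 2700.00.
Standard total = 143,600; weights = 0.2235, 0.1393, 0.2033, 0.0996, 0.1337, 0.2006.
Cohort D: 0.2235×58.13 + 0.1393×93.15 + 0.2033×215.85 + 0.0996×609.67 + 0.1337×626.20 + 0.2006×1582.09 = 531.5951 per 100,000.
Cohort C: 0.2235×81.26 + 0.1393×161.08 + 0.2033×269.66 + 0.0996×731.41 + 0.1337×1174.36 + 0.2006×2700.00 = 866.7913 per 100,000.
Difference = 531.5951 − 866.7913 = -335.1962.

-335.20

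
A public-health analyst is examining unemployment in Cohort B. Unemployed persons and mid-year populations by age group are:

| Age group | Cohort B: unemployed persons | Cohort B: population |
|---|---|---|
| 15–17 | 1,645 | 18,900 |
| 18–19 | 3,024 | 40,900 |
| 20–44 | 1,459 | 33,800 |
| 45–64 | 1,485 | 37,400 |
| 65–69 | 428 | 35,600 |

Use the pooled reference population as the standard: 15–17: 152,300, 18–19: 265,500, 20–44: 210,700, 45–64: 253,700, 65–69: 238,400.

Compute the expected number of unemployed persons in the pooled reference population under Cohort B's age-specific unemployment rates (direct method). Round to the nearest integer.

Age-specific rates per 1,000 for Cohort B: 87.037, 73.936, 43.166, 39.706, 12.022.
Expected unemployed persons = Σ (standard pop × age-specific rate ÷ 1,000)
= 152,300×87.037/1,000 + 265,500×73.936/1,000 + 210,700×43.166/1,000 + 253,700×39.706/1,000 + 238,400×12.022/1,000
= 13255.74 + 19630.12 + 9095.01 + 10073.38 + 2866.16 = 54920.41.

54920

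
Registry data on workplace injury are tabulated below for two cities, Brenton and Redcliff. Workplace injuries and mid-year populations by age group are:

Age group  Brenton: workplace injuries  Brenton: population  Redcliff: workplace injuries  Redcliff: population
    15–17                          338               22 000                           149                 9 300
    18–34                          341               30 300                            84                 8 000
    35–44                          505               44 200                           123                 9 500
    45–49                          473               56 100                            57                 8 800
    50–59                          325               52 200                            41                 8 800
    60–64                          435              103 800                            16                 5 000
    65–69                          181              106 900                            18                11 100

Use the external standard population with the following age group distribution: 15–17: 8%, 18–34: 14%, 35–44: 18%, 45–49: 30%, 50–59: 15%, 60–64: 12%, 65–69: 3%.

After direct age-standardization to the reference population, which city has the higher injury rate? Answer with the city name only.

Brenton

Age-specific rates per 10 000 for Brenton: 153.64, 112.54, 114.25, 84.31, 62.26, 41.91, 16.93.
For Redcliff: 160.22, 105.00, 129.47, 64.77, 46.59, 32.00, 16.22.
Standard weights: 0.08, 0.14, 0.18, 0.30, 0.15, 0.12, 0.03.
Brenton: 0.0800×153.64 + 0.1400×112.54 + 0.1800×114.25 + 0.3000×84.31 + 0.1500×62.26 + 0.1200×41.91 + 0.0300×16.93 = 88.7823 per 10 000.
Redcliff: 0.0800×160.22 + 0.1400×105.00 + 0.1800×129.47 + 0.3000×64.77 + 0.1500×46.59 + 0.1200×32.00 + 0.0300×16.22 = 81.5694 per 10 000.
The crude rates (62.53 vs 80.66) would put Redcliff higher, but that reflects its age composition; once standardized to a common age structure, Brenton has the higher underlying rate.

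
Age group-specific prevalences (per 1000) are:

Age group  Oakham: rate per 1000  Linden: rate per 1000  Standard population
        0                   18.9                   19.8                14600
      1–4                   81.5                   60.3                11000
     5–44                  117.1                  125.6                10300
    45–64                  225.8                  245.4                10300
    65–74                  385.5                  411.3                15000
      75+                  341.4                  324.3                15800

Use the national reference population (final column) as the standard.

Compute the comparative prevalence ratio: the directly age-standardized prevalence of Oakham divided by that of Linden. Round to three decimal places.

Standard total = 77000; weights = 0.1896, 0.1429, 0.1338, 0.1338, 0.1948, 0.2052.
Oakham: 0.1896×18.9 + 0.1429×81.5 + 0.1338×117.1 + 0.1338×225.8 + 0.1948×385.5 + 0.2052×341.4 = 206.2458 per 1000.
Linden: 0.1896×19.8 + 0.1429×60.3 + 0.1338×125.6 + 0.1338×245.4 + 0.1948×411.3 + 0.2052×324.3 = 208.6639 per 1000.
Ratio = 206.2458 ÷ 208.6639 = 0.98841.

0.988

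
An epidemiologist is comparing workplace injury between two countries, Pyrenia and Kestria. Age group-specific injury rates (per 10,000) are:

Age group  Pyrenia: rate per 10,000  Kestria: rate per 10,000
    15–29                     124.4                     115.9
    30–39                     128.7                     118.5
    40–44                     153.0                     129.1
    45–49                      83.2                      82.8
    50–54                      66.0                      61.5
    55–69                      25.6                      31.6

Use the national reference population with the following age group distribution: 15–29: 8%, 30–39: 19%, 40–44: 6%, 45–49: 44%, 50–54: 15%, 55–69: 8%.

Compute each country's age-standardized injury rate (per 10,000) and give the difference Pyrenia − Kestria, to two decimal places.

Standard weights: 0.08, 0.19, 0.06, 0.44, 0.15, 0.08.
Pyrenia: 0.0800×124.4 + 0.1900×128.7 + 0.0600×153.0 + 0.4400×83.2 + 0.1500×66.0 + 0.0800×25.6 = 92.1410 per 10,000.
Kestria: 0.0800×115.9 + 0.1900×118.5 + 0.0600×129.1 + 0.4400×82.8 + 0.1500×61.5 + 0.0800×31.6 = 87.7180 per 10,000.
Difference = 92.1410 − 87.7180 = 4.4230.

4.42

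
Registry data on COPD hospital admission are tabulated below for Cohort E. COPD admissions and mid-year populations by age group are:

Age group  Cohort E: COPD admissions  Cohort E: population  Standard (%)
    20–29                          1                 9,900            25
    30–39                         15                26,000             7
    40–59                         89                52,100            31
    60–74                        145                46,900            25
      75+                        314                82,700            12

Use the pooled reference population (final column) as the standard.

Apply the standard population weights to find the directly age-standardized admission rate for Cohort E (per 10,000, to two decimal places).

Age-specific rates per 10,000 for Cohort E: 1.01, 5.77, 17.08, 30.92, 37.97.
Standard weights: 0.25, 0.07, 0.31, 0.25, 0.12.
Standardized rate: 0.2500×1.01 + 0.0700×5.77 + 0.3100×17.08 + 0.2500×30.92 + 0.1200×37.97 = 18.2374 per 10,000.

18.24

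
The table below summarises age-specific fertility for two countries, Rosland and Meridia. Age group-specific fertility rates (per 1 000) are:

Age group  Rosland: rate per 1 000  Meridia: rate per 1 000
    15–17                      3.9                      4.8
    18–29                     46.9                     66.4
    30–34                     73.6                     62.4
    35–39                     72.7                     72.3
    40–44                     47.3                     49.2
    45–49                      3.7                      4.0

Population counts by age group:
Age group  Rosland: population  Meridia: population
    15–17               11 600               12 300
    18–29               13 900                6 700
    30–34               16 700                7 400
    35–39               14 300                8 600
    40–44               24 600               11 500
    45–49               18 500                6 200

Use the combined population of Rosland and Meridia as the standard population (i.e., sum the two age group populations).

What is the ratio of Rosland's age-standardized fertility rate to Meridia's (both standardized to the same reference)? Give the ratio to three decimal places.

0.966

Combined standard total = 152 300; weights = 0.1569, 0.1353, 0.1582, 0.1504, 0.2370, 0.1622.
Rosland: 0.1569×3.9 + 0.1353×46.9 + 0.1582×73.6 + 0.1504×72.7 + 0.2370×47.3 + 0.1622×3.7 = 41.3451 per 1 000.
Meridia: 0.1569×4.8 + 0.1353×66.4 + 0.1582×62.4 + 0.1504×72.3 + 0.2370×49.2 + 0.1622×4.0 = 42.7905 per 1 000.
Ratio = 41.3451 ÷ 42.7905 = 0.96622.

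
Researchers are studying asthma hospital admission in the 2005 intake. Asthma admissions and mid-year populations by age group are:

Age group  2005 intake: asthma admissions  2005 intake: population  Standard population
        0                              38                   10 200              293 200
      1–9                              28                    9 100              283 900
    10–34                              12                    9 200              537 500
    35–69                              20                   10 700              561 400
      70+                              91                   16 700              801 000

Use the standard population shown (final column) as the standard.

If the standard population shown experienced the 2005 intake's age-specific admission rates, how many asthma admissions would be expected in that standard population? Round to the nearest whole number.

8081

Age-specific rates per 10 000 for the 2005 intake: 37.25, 30.77, 13.04, 18.69, 54.49.
Expected asthma admissions = Σ (standard pop × age-specific rate ÷ 10 000)
= 293 200×37.25/10 000 + 283 900×30.77/10 000 + 537 500×13.04/10 000 + 561 400×18.69/10 000 + 801 000×54.49/10 000
= 1092.31 + 873.54 + 701.09 + 1049.35 + 4364.73 = 8081.02.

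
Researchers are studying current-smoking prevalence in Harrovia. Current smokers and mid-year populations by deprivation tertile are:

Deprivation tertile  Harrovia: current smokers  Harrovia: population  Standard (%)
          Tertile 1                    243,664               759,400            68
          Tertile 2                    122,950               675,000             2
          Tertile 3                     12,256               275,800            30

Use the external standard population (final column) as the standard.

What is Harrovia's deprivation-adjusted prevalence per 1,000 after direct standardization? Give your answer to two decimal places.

Deprivation-specific rates per 1,000 for Harrovia: 320.864, 182.148, 44.438.
Standard weights: 0.68, 0.02, 0.30.
Standardized rate: 0.6800×320.864 + 0.0200×182.148 + 0.3000×44.438 = 235.1618 per 1,000.

235.16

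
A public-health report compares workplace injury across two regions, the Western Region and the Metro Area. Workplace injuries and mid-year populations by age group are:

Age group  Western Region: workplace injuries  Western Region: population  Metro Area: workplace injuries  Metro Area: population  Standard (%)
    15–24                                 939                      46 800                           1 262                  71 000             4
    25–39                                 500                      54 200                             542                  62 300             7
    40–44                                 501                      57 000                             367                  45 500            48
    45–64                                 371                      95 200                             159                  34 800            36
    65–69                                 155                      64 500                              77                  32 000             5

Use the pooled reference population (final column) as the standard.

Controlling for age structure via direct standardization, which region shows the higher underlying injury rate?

Age-specific rates per 10 000 for the Western Region: 200.64, 92.25, 87.89, 38.97, 24.03.
For the Metro Area: 177.75, 87.00, 80.66, 45.69, 24.06.
Standard weights: 0.04, 0.07, 0.48, 0.36, 0.05.
The Western Region: 0.0400×200.64 + 0.0700×92.25 + 0.4800×87.89 + 0.3600×38.97 + 0.0500×24.03 = 71.9036 per 10 000.
The Metro Area: 0.0400×177.75 + 0.0700×87.00 + 0.4800×80.66 + 0.3600×45.69 + 0.0500×24.06 = 69.5676 per 10 000.
The crude rates (77.62 vs 98.00) would put the Metro Area higher, but that reflects its age composition; once standardized to a common age structure, the Western Region has the higher underlying rate.

Western Region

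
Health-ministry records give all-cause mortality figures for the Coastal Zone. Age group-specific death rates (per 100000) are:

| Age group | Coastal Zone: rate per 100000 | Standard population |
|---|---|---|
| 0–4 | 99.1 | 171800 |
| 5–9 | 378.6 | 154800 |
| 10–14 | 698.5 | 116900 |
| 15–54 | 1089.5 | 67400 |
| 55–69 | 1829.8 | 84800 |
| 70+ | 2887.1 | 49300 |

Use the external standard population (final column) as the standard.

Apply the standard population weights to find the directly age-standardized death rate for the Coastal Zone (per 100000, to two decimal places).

818.95

Standard total = 645000; weights = 0.2664, 0.2400, 0.1812, 0.1045, 0.1315, 0.0764.
Standardized rate: 0.2664×99.1 + 0.2400×378.6 + 0.1812×698.5 + 0.1045×1089.5 + 0.1315×1829.8 + 0.0764×2887.1 = 818.9468 per 100000.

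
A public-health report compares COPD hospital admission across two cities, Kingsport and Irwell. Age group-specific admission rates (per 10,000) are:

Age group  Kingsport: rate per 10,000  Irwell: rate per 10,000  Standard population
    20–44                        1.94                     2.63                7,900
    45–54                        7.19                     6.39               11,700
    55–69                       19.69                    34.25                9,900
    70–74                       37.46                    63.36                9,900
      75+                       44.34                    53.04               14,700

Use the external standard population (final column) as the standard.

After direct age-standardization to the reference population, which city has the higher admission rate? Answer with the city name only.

Standard total = 54,100; weights = 0.1460, 0.2163, 0.1830, 0.1830, 0.2717.
Kingsport: 0.1460×1.94 + 0.2163×7.19 + 0.1830×19.69 + 0.1830×37.46 + 0.2717×44.34 = 24.3444 per 10,000.
Irwell: 0.1460×2.63 + 0.2163×6.39 + 0.1830×34.25 + 0.1830×63.36 + 0.2717×53.04 = 34.0401 per 10,000.

Irwell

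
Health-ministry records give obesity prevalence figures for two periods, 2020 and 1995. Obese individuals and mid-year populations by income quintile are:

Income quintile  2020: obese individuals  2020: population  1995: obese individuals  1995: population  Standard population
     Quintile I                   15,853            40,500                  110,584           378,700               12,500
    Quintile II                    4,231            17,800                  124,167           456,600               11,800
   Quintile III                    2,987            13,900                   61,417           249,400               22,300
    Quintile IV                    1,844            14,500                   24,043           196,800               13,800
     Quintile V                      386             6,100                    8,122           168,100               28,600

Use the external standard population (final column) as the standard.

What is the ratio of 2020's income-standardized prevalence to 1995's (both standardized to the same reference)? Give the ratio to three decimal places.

1.041

Income-specific rates per 1,000 for 2020: 391.432, 237.697, 214.892, 127.172, 63.279.
For 1995: 292.010, 271.938, 246.259, 122.170, 48.316.
Standard total = 89,000; weights = 0.1404, 0.1326, 0.2506, 0.1551, 0.3213.
2020: 0.1404×391.432 + 0.1326×237.697 + 0.2506×214.892 + 0.1551×127.172 + 0.3213×63.279 = 180.3884 per 1,000.
1995: 0.1404×292.010 + 0.1326×271.938 + 0.2506×246.259 + 0.1551×122.170 + 0.3213×48.316 = 173.2400 per 1,000.
Ratio = 180.3884 ÷ 173.2400 = 1.04126.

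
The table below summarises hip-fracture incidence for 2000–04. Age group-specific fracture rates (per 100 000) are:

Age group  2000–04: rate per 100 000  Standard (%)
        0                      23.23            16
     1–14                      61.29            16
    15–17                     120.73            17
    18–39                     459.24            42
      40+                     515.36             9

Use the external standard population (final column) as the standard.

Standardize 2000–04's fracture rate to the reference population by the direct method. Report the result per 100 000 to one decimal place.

Standard weights: 0.16, 0.16, 0.17, 0.42, 0.09.
Standardized rate: 0.1600×23.23 + 0.1600×61.29 + 0.1700×120.73 + 0.4200×459.24 + 0.0900×515.36 = 273.3105 per 100 000.

273.3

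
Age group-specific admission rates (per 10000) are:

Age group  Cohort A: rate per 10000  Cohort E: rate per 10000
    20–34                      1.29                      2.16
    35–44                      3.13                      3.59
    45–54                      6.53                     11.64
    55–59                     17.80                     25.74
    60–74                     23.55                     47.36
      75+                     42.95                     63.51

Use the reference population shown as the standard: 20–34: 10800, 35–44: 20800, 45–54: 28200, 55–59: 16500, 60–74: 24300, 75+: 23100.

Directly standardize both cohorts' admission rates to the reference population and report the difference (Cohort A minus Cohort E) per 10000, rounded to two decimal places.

-10.89

Standard total = 123700; weights = 0.0873, 0.1681, 0.2280, 0.1334, 0.1964, 0.1867.
Cohort A: 0.0873×1.29 + 0.1681×3.13 + 0.2280×6.53 + 0.1334×17.80 + 0.1964×23.55 + 0.1867×42.95 = 17.1487 per 10000.
Cohort E: 0.0873×2.16 + 0.1681×3.59 + 0.2280×11.64 + 0.1334×25.74 + 0.1964×47.36 + 0.1867×63.51 = 28.0427 per 10000.
Difference = 17.1487 − 28.0427 = -10.8941.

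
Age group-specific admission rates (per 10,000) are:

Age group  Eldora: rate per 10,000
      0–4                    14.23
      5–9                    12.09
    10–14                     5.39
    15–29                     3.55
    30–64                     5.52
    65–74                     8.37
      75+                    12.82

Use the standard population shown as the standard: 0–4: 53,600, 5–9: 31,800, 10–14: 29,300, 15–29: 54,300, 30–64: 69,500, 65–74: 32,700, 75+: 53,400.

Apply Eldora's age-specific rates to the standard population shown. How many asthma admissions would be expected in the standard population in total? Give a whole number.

Expected asthma admissions = Σ (standard pop × age-specific rate ÷ 10,000)
= 53,600×14.23/10,000 + 31,800×12.09/10,000 + 29,300×5.39/10,000 + 54,300×3.55/10,000 + 69,500×5.52/10,000 + 32,700×8.37/10,000 + 53,400×12.82/10,000
= 76.27 + 38.45 + 15.79 + 19.28 + 38.36 + 27.37 + 68.46 = 283.98.

284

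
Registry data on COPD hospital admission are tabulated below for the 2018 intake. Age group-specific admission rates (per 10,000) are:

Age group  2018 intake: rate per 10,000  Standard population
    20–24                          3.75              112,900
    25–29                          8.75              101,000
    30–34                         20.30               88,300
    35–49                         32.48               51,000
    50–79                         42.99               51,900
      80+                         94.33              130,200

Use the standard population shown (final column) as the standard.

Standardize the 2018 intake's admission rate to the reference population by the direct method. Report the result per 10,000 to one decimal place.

36.0

Standard total = 535,300; weights = 0.2109, 0.1887, 0.1650, 0.0953, 0.0970, 0.2432.
Standardized rate: 0.2109×3.75 + 0.1887×8.75 + 0.1650×20.30 + 0.0953×32.48 + 0.0970×42.99 + 0.2432×94.33 = 35.9967 per 10,000.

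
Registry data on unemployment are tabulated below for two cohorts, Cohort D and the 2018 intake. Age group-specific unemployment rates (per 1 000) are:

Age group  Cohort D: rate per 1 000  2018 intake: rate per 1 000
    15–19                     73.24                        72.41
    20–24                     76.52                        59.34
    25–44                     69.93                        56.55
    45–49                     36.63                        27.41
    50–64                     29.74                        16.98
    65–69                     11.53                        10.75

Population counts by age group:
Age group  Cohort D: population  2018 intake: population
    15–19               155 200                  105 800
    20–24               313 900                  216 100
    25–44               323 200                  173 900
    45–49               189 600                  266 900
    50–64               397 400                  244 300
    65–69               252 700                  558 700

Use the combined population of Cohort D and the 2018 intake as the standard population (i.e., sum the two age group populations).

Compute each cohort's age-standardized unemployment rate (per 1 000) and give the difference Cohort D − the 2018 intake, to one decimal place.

9.1

Combined standard total = 3 197 700; weights = 0.0816, 0.1657, 0.1555, 0.1428, 0.2007, 0.2537.
Cohort D: 0.0816×73.24 + 0.1657×76.52 + 0.1555×69.93 + 0.1428×36.63 + 0.2007×29.74 + 0.2537×11.53 = 43.6547 per 1 000.
The 2018 intake: 0.0816×72.41 + 0.1657×59.34 + 0.1555×56.55 + 0.1428×27.41 + 0.2007×16.98 + 0.2537×10.75 = 34.5847 per 1 000.
Difference = 43.6547 − 34.5847 = 9.0700.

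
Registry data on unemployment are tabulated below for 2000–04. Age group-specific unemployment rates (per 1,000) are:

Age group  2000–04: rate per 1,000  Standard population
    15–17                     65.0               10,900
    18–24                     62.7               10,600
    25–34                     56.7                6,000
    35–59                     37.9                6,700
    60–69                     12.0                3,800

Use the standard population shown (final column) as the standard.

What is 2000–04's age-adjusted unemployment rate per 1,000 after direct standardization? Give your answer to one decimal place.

53.0

Standard total = 38,000; weights = 0.2868, 0.2789, 0.1579, 0.1763, 0.1000.
Standardized rate: 0.2868×65.0 + 0.2789×62.7 + 0.1579×56.7 + 0.1763×37.9 + 0.1000×12.0 = 52.9697 per 1,000.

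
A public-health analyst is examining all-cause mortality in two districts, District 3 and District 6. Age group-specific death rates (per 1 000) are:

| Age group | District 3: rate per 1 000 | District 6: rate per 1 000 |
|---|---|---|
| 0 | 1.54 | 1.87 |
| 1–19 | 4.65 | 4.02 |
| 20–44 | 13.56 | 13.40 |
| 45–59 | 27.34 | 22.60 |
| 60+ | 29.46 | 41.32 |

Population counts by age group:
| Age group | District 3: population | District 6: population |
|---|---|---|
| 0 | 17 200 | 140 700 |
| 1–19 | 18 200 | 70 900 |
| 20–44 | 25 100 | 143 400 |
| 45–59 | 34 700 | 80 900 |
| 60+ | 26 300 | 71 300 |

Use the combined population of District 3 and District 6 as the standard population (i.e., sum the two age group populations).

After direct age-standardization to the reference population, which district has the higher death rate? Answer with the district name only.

District 6

Combined standard total = 628 700; weights = 0.2512, 0.1417, 0.2680, 0.1839, 0.1552.
District 3: 0.2512×1.54 + 0.1417×4.65 + 0.2680×13.56 + 0.1839×27.34 + 0.1552×29.46 = 14.2805 per 1 000.
District 6: 0.2512×1.87 + 0.1417×4.02 + 0.2680×13.40 + 0.1839×22.60 + 0.1552×41.32 = 15.2008 per 1 000.
The crude rates (17.90 vs 14.28) would put District 3 higher, but that reflects its age composition; once standardized to a common age structure, District 6 has the higher underlying rate.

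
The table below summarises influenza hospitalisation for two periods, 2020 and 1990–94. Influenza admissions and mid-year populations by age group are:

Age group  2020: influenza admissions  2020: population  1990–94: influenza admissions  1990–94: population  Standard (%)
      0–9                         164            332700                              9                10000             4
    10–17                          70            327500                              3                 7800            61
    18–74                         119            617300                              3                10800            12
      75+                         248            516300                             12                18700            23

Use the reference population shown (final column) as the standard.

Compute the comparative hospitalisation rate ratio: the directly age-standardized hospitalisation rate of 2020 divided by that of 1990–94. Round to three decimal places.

Age-specific rates per 100000 for 2020: 49.29, 21.37, 19.28, 48.03.
For 1990–94: 90.00, 38.46, 27.78, 64.17.
Standard weights: 0.04, 0.61, 0.12, 0.23.
2020: 0.0400×49.29 + 0.6100×21.37 + 0.1200×19.28 + 0.2300×48.03 = 28.3711 per 100000.
1990–94: 0.0400×90.00 + 0.6100×38.46 + 0.1200×27.78 + 0.2300×64.17 = 45.1542 per 100000.
Ratio = 28.3711 ÷ 45.1542 = 0.62831.

0.628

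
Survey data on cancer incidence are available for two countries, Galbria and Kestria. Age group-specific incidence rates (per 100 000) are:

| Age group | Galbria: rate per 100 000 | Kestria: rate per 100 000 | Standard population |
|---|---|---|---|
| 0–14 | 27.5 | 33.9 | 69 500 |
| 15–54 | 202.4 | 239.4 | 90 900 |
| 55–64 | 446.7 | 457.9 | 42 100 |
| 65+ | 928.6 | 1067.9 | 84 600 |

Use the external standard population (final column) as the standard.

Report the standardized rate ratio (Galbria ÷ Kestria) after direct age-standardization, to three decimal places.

0.880

Standard total = 287 100; weights = 0.2421, 0.3166, 0.1466, 0.2947.
Galbria: 0.2421×27.5 + 0.3166×202.4 + 0.1466×446.7 + 0.2947×928.6 = 409.8747 per 100 000.
Kestria: 0.2421×33.9 + 0.3166×239.4 + 0.1466×457.9 + 0.2947×1067.9 = 465.8288 per 100 000.
Ratio = 409.8747 ÷ 465.8288 = 0.87988.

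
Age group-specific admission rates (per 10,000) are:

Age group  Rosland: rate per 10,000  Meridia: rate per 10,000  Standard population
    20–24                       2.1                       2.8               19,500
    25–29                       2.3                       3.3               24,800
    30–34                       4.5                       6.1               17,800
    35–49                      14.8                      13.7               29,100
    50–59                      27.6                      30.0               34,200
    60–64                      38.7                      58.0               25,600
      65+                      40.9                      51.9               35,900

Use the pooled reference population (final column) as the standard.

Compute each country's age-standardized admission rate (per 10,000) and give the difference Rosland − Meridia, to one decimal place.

-5.4

Standard total = 186,900; weights = 0.1043, 0.1327, 0.0952, 0.1557, 0.1830, 0.1370, 0.1921.
Rosland: 0.1043×2.1 + 0.1327×2.3 + 0.0952×4.5 + 0.1557×14.8 + 0.1830×27.6 + 0.1370×38.7 + 0.1921×40.9 = 21.4645 per 10,000.
Meridia: 0.1043×2.8 + 0.1327×3.3 + 0.0952×6.1 + 0.1557×13.7 + 0.1830×30.0 + 0.1370×58.0 + 0.1921×51.9 = 26.8470 per 10,000.
Difference = 21.4645 − 26.8470 = -5.3825.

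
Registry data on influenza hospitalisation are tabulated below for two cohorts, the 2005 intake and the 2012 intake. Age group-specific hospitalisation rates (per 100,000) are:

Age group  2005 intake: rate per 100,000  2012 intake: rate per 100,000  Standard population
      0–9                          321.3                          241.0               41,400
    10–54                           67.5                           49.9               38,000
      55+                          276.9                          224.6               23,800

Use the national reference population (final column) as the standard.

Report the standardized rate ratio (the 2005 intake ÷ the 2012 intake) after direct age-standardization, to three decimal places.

Standard total = 103,200; weights = 0.4012, 0.3682, 0.2306.
The 2005 intake: 0.4012×321.3 + 0.3682×67.5 + 0.2306×276.9 = 217.6070 per 100,000.
The 2012 intake: 0.4012×241.0 + 0.3682×49.9 + 0.2306×224.6 = 166.8516 per 100,000.
Ratio = 217.6070 ÷ 166.8516 = 1.30420.

1.304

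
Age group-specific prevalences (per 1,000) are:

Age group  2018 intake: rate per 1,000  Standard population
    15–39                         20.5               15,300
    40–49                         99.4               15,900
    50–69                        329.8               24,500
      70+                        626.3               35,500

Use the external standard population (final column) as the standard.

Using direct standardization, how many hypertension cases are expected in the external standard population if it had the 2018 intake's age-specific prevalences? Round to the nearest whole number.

32208

Expected hypertension cases = Σ (standard pop × age-specific rate ÷ 1,000)
= 15,300×20.5/1,000 + 15,900×99.4/1,000 + 24,500×329.8/1,000 + 35,500×626.3/1,000
= 313.65 + 1580.46 + 8080.10 + 22233.65 = 32207.86.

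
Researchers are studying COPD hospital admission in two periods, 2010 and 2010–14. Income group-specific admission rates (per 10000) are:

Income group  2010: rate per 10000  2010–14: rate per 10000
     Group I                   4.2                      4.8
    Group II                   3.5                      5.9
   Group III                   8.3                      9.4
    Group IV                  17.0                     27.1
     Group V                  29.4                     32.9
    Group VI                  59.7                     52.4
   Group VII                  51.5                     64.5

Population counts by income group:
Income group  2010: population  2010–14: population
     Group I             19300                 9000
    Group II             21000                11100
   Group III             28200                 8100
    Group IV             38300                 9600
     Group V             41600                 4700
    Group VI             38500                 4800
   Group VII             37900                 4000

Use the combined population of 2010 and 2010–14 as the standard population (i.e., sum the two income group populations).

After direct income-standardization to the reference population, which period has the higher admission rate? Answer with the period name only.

Combined standard total = 276100; weights = 0.1025, 0.1163, 0.1315, 0.1735, 0.1677, 0.1568, 0.1518.
2010: 0.1025×4.2 + 0.1163×3.5 + 0.1315×8.3 + 0.1735×17.0 + 0.1677×29.4 + 0.1568×59.7 + 0.1518×51.5 = 26.9862 per 10000.
2010–14: 0.1025×4.8 + 0.1163×5.9 + 0.1315×9.4 + 0.1735×27.1 + 0.1677×32.9 + 0.1568×52.4 + 0.1518×64.5 = 30.6385 per 10000.
The crude rates (28.97 vs 21.62) would put 2010 higher, but that reflects its income composition; once standardized to a common income structure, 2010–14 has the higher underlying rate.

2010–14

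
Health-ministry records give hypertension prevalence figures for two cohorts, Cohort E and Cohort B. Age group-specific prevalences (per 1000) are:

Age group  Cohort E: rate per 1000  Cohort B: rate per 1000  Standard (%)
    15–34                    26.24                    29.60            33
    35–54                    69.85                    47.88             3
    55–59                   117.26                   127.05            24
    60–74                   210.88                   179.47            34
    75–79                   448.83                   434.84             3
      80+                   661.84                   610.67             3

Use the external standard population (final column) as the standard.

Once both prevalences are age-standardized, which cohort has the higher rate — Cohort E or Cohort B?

Standard weights: 0.33, 0.03, 0.24, 0.34, 0.03, 0.03.
Cohort E: 0.3300×26.24 + 0.0300×69.85 + 0.2400×117.26 + 0.3400×210.88 + 0.0300×448.83 + 0.0300×661.84 = 143.9164 per 1000.
Cohort B: 0.3300×29.60 + 0.0300×47.88 + 0.2400×127.05 + 0.3400×179.47 + 0.0300×434.84 + 0.0300×610.67 = 134.0815 per 1000.

Cohort E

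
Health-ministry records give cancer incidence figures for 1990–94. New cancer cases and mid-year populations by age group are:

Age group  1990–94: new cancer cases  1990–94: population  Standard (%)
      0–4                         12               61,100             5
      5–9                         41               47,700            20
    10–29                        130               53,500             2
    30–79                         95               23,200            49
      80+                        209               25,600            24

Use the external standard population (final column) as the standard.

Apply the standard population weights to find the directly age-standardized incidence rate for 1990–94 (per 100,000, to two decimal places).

Age-specific rates per 100,000 for 1990–94: 19.64, 85.95, 242.99, 409.48, 816.41.
Standard weights: 0.05, 0.20, 0.02, 0.49, 0.24.
Standardized rate: 0.0500×19.64 + 0.2000×85.95 + 0.0200×242.99 + 0.4900×409.48 + 0.2400×816.41 = 419.6166 per 100,000.

419.62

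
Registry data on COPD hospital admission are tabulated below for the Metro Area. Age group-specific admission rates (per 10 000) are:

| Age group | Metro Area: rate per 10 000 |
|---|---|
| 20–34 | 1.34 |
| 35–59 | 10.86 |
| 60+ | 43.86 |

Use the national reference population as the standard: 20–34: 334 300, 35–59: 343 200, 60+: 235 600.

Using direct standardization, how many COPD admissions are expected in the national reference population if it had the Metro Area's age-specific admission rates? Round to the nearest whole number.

Expected COPD admissions = Σ (standard pop × age-specific rate ÷ 10 000)
= 334 300×1.34/10 000 + 343 200×10.86/10 000 + 235 600×43.86/10 000
= 44.80 + 372.72 + 1033.34 = 1450.85.

1451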